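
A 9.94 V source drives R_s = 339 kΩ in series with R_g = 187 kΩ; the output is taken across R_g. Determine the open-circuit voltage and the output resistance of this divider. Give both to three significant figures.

V_th = 3.53 V, R_th = 121 kΩ

V_th is the open-circuit tap voltage: 9.94 × 187/(339 + 187) = 3.53 V.
With the supply zeroed, R_s and R_g appear in parallel from the tap: R_th = R_s‖R_g = (339 × 187)/526.0 = 121 kΩ.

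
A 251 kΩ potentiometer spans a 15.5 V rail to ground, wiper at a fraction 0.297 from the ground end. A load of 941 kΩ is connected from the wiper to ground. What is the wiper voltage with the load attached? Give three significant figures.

V ≈ 4.36 V

The wiper splits the pot into (1−α)R = 176.5 kΩ above and αR = 74.55 kΩ below.
Lower section ‖ load = 69.07 kΩ.
V_wiper = 15.5 × 69.07/(176.5 + 69.07) = 4.36 V.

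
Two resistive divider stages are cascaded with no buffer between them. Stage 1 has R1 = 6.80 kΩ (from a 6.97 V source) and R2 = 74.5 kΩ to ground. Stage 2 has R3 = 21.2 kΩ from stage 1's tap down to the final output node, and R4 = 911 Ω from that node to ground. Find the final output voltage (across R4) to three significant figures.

Stage 2 presents R3+R4 = 22110 Ω as a load on stage 1's tap.
Stage 1's lower leg becomes R2‖(R3+R4) = 17050 Ω, so V_mid = 6.97 × 17050/23850 = 4.983 V.
Stage 2 is itself unloaded: V_out = V_mid × R4/(R3+R4) = 4.983 × 911/22110 = 0.205 V.

V_out ≈ 0.205 V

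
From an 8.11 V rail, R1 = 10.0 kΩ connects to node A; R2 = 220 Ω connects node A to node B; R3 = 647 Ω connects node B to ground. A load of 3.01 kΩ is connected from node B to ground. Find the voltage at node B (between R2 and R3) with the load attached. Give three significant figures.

V ≈ 0.402 V

At node B, R3 is in parallel with the load: R3‖R_L = 532.5 Ω.
Below node A the resistance is R2 + (R3‖R_L) = 752.5 Ω, so V_A = 8.11 × 752.5/10750 = 0.5676 V.
Then V_B = V_A × (R3‖R_L)/(R2 + R3‖R_L) = 0.5676 × 532.5/752.5 = 0.402 V.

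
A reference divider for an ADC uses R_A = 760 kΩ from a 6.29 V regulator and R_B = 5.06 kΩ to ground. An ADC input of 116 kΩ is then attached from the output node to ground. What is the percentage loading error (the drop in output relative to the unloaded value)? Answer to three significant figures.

The divider's output (Thévenin) resistance is R_A‖R_B = 5.027 kΩ.
Fractional drop under load = R_th/(R_th + R_L) = 5.027 / (5.027 + 116) = 0.04153.
So the output falls by 4.15 %.

4.15 %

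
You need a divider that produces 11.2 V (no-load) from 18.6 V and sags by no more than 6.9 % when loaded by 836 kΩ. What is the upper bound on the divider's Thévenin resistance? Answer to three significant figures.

R_th ≤ 62.0 kΩ

Loading drop = R_th/(R_th + R_L) ≤ 0.0690, so R_th ≤ R_L · ε/(1−ε) = 836 kΩ × 0.0690/0.9310 = 62.0 kΩ.
(Any R1, R2 with R2/(R1+R2) = 0.602 and R1‖R2 ≤ 62.0 kΩ will meet the spec.)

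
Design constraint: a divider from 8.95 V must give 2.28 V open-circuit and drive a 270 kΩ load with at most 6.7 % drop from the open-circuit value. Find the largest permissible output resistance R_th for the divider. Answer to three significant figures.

Loading drop = R_th/(R_th + R_L) ≤ 0.0670, so R_th ≤ R_L · ε/(1−ε) = 270 kΩ × 0.0670/0.9330 = 19.4 kΩ.

R_th ≤ 19.4 kΩ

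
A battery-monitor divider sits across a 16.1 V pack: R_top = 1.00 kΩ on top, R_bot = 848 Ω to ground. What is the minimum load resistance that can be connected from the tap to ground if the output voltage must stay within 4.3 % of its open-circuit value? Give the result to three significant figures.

R_L(min) ≈ 10.2 kΩ

Output resistance R_th = R_top‖R_bot = (1000 × 848)/1848 = 458.9 Ω.
The fractional drop is R_th/(R_th + R_L); requiring this ≤ 0.0430 gives R_L ≥ R_th(1/0.0430 − 1) = 458.9 × 22.26 = 10.2 kΩ.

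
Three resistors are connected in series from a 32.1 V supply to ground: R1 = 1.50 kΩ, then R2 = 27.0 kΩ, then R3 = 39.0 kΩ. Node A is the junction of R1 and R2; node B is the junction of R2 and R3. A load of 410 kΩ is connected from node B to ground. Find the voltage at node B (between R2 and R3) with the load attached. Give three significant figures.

V ≈ 17.8 V

At node B, R3 is in parallel with the load: R3‖R_L = 35.61 kΩ.
Below node A the resistance is R2 + (R3‖R_L) = 62.61 kΩ, so V_A = 32.1 × 62.61/64.11 = 31.35 V.
Then V_B = V_A × (R3‖R_L)/(R2 + R3‖R_L) = 31.35 × 35.61/62.61 = 17.8 V.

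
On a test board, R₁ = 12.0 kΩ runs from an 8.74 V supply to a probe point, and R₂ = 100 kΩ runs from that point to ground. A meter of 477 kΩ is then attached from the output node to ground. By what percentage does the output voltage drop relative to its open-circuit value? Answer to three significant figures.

2.20 %

The divider's output (Thévenin) resistance is R₁‖R₂ = 10.71 kΩ.
Fractional drop under load = R_th/(R_th + R_L) = 10.71 / (10.71 + 477) = 0.02197.
So the output falls by 2.20 %.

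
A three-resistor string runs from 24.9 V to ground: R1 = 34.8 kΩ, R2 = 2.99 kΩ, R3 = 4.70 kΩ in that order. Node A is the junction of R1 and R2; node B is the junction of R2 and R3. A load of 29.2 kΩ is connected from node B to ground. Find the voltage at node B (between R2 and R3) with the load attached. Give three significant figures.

At node B, R3 is in parallel with the load: R3‖R_L = 4.048 kΩ.
Below node A the resistance is R2 + (R3‖R_L) = 7.038 kΩ, so V_A = 24.9 × 7.038/41.84 = 4.189 V.
Then V_B = V_A × (R3‖R_L)/(R2 + R3‖R_L) = 4.189 × 4.048/7.038 = 2.41 V.

V ≈ 2.41 V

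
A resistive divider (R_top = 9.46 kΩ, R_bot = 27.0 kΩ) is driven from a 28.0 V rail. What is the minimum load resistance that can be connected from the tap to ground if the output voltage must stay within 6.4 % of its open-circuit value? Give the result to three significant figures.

R_L(min) ≈ 102 kΩ

Output resistance R_th = R_top‖R_bot = (9.46 × 27.0)/36.46 = 7.005 kΩ.
The fractional drop is R_th/(R_th + R_L); requiring this ≤ 0.0640 gives R_L ≥ R_th(1/0.0640 − 1) = 7.005 × 14.62 = 102 kΩ.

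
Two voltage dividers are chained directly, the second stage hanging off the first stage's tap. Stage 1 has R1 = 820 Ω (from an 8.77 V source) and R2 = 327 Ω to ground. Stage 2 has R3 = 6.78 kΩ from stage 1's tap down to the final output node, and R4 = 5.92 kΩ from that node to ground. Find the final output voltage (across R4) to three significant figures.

Stage 2 presents R3+R4 = 12700 Ω as a load on stage 1's tap.
Stage 1's lower leg becomes R2‖(R3+R4) = 318.8 Ω, so V_mid = 8.77 × 318.8/1139 = 2.455 V.
Stage 2 is itself unloaded: V_out = V_mid × R4/(R3+R4) = 2.455 × 5920/12700 = 1.14 V.

V_out ≈ 1.14 V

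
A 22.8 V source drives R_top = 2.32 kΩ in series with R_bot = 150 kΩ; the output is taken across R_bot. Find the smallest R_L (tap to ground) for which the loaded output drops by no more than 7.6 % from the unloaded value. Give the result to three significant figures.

Output resistance R_th = R_top‖R_bot = (2.32 × 150)/152.3 = 2.285 kΩ.
The fractional drop is R_th/(R_th + R_L); requiring this ≤ 0.0760 gives R_L ≥ R_th(1/0.0760 − 1) = 2.285 × 12.16 = 27.8 kΩ.

R_L(min) ≈ 27.8 kΩ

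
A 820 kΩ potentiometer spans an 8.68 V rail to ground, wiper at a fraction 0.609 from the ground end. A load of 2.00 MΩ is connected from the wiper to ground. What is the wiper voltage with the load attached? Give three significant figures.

V ≈ 4.82 V

The wiper splits the pot into (1−α)R = 320.6 kΩ above and αR = 499.4 kΩ below.
Lower section ‖ load = 399.6 kΩ.
V_wiper = 8.68 × 399.6/(320.6 + 399.6) = 4.82 V.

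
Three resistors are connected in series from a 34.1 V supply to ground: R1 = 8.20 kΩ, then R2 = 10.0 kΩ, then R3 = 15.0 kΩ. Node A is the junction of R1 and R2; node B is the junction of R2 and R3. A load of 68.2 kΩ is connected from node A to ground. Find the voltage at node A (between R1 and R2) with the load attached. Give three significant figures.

Below node A the series string R2+R3 = 25.00 kΩ sits in parallel with the 68.2 kΩ load: 18.29 kΩ.
V_A = 34.1 × 18.29/(8.20 + 18.29) = 23.5 V.

V ≈ 23.5 V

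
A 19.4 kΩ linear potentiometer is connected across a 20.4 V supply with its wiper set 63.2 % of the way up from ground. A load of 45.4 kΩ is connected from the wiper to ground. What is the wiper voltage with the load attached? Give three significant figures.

The wiper splits the pot into (1−α)R = 7.139 kΩ above and αR = 12.26 kΩ below.
Lower section ‖ load = 9.654 kΩ.
V_wiper = 20.4 × 9.654/(7.139 + 9.654) = 11.7 V.

V ≈ 11.7 V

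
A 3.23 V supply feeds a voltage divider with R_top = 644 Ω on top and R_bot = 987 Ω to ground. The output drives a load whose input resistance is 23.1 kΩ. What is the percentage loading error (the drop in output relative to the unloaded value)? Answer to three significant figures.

The divider's output (Thévenin) resistance is R_top‖R_bot = 389.7 Ω.
Fractional drop under load = R_th/(R_th + R_L) = 389.7 / (389.7 + 23100) = 0.01659.
So the output falls by 1.66 %.

1.66 %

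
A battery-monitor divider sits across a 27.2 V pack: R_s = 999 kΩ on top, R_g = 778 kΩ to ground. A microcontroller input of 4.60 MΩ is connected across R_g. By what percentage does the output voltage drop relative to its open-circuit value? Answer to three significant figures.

The divider's output (Thévenin) resistance is R_s‖R_g = 437.4 kΩ.
Fractional drop under load = R_th/(R_th + R_L) = 437.4 / (437.4 + 4600) = 0.08683.
So the output falls by 8.68 %.

8.68 %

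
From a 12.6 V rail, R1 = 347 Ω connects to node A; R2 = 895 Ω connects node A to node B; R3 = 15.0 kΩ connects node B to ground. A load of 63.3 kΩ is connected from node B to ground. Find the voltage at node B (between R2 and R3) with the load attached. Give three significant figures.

At node B, R3 is in parallel with the load: R3‖R_L = 12130 Ω.
Below node A the resistance is R2 + (R3‖R_L) = 13020 Ω, so V_A = 12.6 × 13020/13370 = 12.27 V.
Then V_B = V_A × (R3‖R_L)/(R2 + R3‖R_L) = 12.27 × 12130/13020 = 11.4 V.

V ≈ 11.4 V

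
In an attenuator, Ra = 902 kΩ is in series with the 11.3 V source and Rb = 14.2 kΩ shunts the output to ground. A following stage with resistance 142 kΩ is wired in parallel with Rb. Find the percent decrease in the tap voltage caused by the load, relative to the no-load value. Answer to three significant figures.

8.96 %

Unloaded V = 11.3 × 14.2/916.2 = 0.17514 V.
Loaded: Rb‖R_L = 12.91 kΩ, giving V = 11.3 × 12.91/914.9 = 0.15944 V.
Drop = (0.17514 − 0.15944) / 0.17514 = 8.96 %.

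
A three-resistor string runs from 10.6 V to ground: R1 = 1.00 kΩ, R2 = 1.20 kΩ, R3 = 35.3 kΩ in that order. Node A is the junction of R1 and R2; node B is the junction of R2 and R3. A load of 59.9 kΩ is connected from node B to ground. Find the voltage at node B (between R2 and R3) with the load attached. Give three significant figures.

V ≈ 9.64 V

At node B, R3 is in parallel with the load: R3‖R_L = 22.21 kΩ.
Below node A the resistance is R2 + (R3‖R_L) = 23.41 kΩ, so V_A = 10.6 × 23.41/24.41 = 10.17 V.
Then V_B = V_A × (R3‖R_L)/(R2 + R3‖R_L) = 10.17 × 22.21/23.41 = 9.64 V.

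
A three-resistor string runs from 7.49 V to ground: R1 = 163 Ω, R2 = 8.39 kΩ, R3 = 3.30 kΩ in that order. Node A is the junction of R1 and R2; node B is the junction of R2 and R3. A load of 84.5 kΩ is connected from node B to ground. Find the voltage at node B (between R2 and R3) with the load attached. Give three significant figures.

V ≈ 2.03 V

At node B, R3 is in parallel with the load: R3‖R_L = 3176 Ω.
Below node A the resistance is R2 + (R3‖R_L) = 11570 Ω, so V_A = 7.49 × 11570/11730 = 7.386 V.
Then V_B = V_A × (R3‖R_L)/(R2 + R3‖R_L) = 7.386 × 3176/11570 = 2.03 V.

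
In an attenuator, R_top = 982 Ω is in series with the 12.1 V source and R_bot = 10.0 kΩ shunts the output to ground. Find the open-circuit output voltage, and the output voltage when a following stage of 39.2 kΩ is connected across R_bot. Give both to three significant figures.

Open-circuit: V = 12.1 × 10000/(982 + 10000) = 11.0 V.
With the load, R_bot becomes R_bot‖R_L = 7967 Ω, so V = 12.1 × 7967/8949 = 10.8 V.

Unloaded: 11.0 V; loaded: 10.8 V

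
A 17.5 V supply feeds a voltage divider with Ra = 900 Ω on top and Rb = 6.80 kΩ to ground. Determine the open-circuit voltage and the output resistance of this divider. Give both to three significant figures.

V_th = 15.5 V, R_th = 795 Ω

V_th is the open-circuit tap voltage: 17.5 × 6800/(900 + 6800) = 15.5 V.
With the supply zeroed, Ra and Rb appear in parallel from the tap: R_th = Ra‖Rb = (900 × 6800)/7700 = 795 Ω.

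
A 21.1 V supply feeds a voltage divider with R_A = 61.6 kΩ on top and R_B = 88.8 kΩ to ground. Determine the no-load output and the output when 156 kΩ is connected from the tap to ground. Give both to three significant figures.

Open-circuit: V = 21.1 × 88.8/(61.6 + 88.8) = 12.5 V.
With the load, R_B becomes R_B‖R_L = 56.59 kΩ, so V = 21.1 × 56.59/118.2 = 10.1 V.

Unloaded: 12.5 V; loaded: 10.1 V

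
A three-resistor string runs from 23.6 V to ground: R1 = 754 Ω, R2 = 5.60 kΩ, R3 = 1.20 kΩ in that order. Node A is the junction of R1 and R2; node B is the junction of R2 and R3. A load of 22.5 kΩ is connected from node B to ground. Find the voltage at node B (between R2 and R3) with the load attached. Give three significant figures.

V ≈ 3.59 V

At node B, R3 is in parallel with the load: R3‖R_L = 1139 Ω.
Below node A the resistance is R2 + (R3‖R_L) = 6739 Ω, so V_A = 23.6 × 6739/7493 = 21.23 V.
Then V_B = V_A × (R3‖R_L)/(R2 + R3‖R_L) = 21.23 × 1139/6739 = 3.59 V.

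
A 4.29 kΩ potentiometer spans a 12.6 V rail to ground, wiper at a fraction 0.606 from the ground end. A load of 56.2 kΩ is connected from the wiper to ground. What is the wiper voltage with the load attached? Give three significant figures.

The wiper splits the pot into (1−α)R = 1.690 kΩ above and αR = 2.600 kΩ below.
Lower section ‖ load = 2.485 kΩ.
V_wiper = 12.6 × 2.485/(1.690 + 2.485) = 7.50 V.

V ≈ 7.50 V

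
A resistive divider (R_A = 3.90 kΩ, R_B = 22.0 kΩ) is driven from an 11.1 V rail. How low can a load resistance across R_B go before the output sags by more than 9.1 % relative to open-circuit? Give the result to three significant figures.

R_L(min) ≈ 33.1 kΩ

Output resistance R_th = R_A‖R_B = (3.90 × 22.0)/25.90 = 3.313 kΩ.
The fractional drop is R_th/(R_th + R_L); requiring this ≤ 0.0910 gives R_L ≥ R_th(1/0.0910 − 1) = 3.313 × 9.989 = 33.1 kΩ.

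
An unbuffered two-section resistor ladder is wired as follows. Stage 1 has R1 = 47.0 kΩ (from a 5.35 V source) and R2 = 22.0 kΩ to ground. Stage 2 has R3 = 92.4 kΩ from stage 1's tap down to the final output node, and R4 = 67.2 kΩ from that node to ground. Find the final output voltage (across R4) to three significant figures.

V_out ≈ 0.657 V

Stage 2 presents R3+R4 = 159.6 kΩ as a load on stage 1's tap.
Stage 1's lower leg becomes R2‖(R3+R4) = 19.33 kΩ, so V_mid = 5.35 × 19.33/66.33 = 1.559 V.
Stage 2 is itself unloaded: V_out = V_mid × R4/(R3+R4) = 1.559 × 67.2/159.6 = 0.657 V.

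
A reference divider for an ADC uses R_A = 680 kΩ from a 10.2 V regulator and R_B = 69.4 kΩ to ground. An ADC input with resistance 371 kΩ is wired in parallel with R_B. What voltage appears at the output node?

The load sits in parallel with R_B: R_B‖R_L = (69.4 × 371) / (69.4 + 371) = 58.46 kΩ.
V_out = 10.2 × 58.46 / (680 + 58.46) = 10.2 × 58.46/738.5 = 0.808 V.
(Unloaded it would have been 0.945 V.)

V_out ≈ 0.808 V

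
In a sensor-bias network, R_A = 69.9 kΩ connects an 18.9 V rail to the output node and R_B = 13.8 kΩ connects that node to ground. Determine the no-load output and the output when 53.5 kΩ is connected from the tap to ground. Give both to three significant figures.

Unloaded: 3.12 V; loaded: 2.56 V

Open-circuit: V = 18.9 × 13.8/(69.9 + 13.8) = 3.12 V.
With the load, R_B becomes R_B‖R_L = 10.97 kΩ, so V = 18.9 × 10.97/80.87 = 2.56 V.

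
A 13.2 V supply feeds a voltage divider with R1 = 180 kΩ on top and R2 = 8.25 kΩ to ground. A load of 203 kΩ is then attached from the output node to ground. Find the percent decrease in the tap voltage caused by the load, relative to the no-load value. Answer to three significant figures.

3.74 %

The divider's output (Thévenin) resistance is R1‖R2 = 7.888 kΩ.
Fractional drop under load = R_th/(R_th + R_L) = 7.888 / (7.888 + 203) = 0.03741.
So the output falls by 3.74 %.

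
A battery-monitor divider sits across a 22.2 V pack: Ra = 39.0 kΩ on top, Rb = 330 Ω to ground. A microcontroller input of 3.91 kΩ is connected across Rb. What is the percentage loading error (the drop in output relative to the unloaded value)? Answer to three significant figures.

7.72 %

The divider's output (Thévenin) resistance is Ra‖Rb = 327.2 Ω.
Fractional drop under load = R_th/(R_th + R_L) = 327.2 / (327.2 + 3910) = 0.07723.
So the output falls by 7.72 %.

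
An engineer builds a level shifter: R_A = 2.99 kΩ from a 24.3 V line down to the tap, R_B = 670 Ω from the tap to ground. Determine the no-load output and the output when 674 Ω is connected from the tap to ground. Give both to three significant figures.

Unloaded: 4.45 V; loaded: 2.45 V

Open-circuit: V = 24.3 × 670/(2990 + 670) = 4.45 V.
With the load, R_B becomes R_B‖R_L = 336.0 Ω, so V = 24.3 × 336.0/3326 = 2.45 V.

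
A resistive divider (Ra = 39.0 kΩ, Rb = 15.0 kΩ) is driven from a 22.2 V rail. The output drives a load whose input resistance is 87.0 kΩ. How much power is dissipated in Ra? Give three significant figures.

P ≈ 7.16 mW

Total resistance from the source is Ra + (Rb‖R_L) = 51.79 kΩ, so I = 22.2/51.79 kΩ = 0.4286 mA.
P = I²·Ra = (0.4286 mA)² × 39.0 kΩ = 7.16 mW.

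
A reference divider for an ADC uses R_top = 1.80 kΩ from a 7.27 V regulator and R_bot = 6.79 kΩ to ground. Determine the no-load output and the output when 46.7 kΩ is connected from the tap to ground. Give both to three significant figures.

Open-circuit: V = 7.27 × 6.79/(1.80 + 6.79) = 5.75 V.
With the load, R_bot becomes R_bot‖R_L = 5.928 kΩ, so V = 7.27 × 5.928/7.728 = 5.58 V.

Unloaded: 5.75 V; loaded: 5.58 V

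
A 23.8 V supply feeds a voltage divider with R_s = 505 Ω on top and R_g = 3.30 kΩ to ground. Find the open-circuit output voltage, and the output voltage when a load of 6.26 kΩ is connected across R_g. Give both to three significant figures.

Unloaded: 20.6 V; loaded: 19.3 V

Open-circuit: V = 23.8 × 3300/(505 + 3300) = 20.6 V.
With the load, R_g becomes R_g‖R_L = 2161 Ω, so V = 23.8 × 2161/2666 = 19.3 V.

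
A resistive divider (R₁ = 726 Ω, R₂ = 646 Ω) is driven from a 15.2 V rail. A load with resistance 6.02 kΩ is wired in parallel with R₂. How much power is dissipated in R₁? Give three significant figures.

Total resistance from the source is R₁ + (R₂‖R_L) = 1309 Ω, so I = 15.2/1309 Ω = 11.61 mA.
P = I²·R₁ = (11.61 mA)² × 726 Ω = 97.8 mW.

P ≈ 97.8 mW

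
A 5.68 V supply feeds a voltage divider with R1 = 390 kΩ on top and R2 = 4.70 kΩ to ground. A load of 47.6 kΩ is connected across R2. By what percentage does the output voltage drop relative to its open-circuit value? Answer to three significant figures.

The divider's output (Thévenin) resistance is R1‖R2 = 4.644 kΩ.
Fractional drop under load = R_th/(R_th + R_L) = 4.644 / (4.644 + 47.6) = 0.08889.
So the output falls by 8.89 %.

8.89 %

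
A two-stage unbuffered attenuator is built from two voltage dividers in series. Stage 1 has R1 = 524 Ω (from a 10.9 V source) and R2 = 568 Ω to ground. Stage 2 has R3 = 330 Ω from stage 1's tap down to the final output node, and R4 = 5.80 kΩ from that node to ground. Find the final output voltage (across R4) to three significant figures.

Stage 2 presents R3+R4 = 6130 Ω as a load on stage 1's tap.
Stage 1's lower leg becomes R2‖(R3+R4) = 519.8 Ω, so V_mid = 10.9 × 519.8/1044 = 5.428 V.
Stage 2 is itself unloaded: V_out = V_mid × R4/(R3+R4) = 5.428 × 5800/6130 = 5.14 V.

V_out ≈ 5.14 V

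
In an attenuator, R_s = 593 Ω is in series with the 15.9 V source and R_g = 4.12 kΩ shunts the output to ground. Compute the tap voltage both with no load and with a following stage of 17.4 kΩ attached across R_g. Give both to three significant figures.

Unloaded: 13.9 V; loaded: 13.5 V

Open-circuit: V = 15.9 × 4120/(593 + 4120) = 13.9 V.
With the load, R_g becomes R_g‖R_L = 3331 Ω, so V = 15.9 × 3331/3924 = 13.5 V.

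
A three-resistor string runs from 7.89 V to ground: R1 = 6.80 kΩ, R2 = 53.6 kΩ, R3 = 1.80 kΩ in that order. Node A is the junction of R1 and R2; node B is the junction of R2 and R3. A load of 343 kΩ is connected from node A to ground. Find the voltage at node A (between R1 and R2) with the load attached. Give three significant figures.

Below node A the series string R2+R3 = 55.40 kΩ sits in parallel with the 343 kΩ load: 47.70 kΩ.
V_A = 7.89 × 47.70/(6.80 + 47.70) = 6.91 V.

V ≈ 6.91 V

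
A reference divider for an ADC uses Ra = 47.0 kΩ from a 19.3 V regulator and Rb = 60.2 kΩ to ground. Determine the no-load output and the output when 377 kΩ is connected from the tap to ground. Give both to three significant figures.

Open-circuit: V = 19.3 × 60.2/(47.0 + 60.2) = 10.8 V.
With the load, Rb becomes Rb‖R_L = 51.91 kΩ, so V = 19.3 × 51.91/98.91 = 10.1 V.

Unloaded: 10.8 V; loaded: 10.1 V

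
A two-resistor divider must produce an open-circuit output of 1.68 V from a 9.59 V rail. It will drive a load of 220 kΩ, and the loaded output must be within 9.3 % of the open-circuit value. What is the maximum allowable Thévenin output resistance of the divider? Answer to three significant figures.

Loading drop = R_th/(R_th + R_L) ≤ 0.0930, so R_th ≤ R_L · ε/(1−ε) = 220 kΩ × 0.0930/0.9070 = 22.6 kΩ.
(Any R1, R2 with R2/(R1+R2) = 0.175 and R1‖R2 ≤ 22.6 kΩ will meet the spec.)

R_th ≤ 22.6 kΩ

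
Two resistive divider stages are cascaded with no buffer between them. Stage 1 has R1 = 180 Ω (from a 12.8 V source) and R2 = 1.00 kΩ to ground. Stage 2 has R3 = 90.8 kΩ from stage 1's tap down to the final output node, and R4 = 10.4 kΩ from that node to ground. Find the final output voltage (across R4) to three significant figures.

V_out ≈ 1.11 V

Stage 2 presents R3+R4 = 101200 Ω as a load on stage 1's tap.
Stage 1's lower leg becomes R2‖(R3+R4) = 990.2 Ω, so V_mid = 12.8 × 990.2/1170 = 10.83 V.
Stage 2 is itself unloaded: V_out = V_mid × R4/(R3+R4) = 10.83 × 10400/101200 = 1.11 V.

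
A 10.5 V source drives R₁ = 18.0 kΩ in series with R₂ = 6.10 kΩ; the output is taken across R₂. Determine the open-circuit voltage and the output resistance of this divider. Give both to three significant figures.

V_th is the open-circuit tap voltage: 10.5 × 6.10/(18.0 + 6.10) = 2.66 V.
With the supply zeroed, R₁ and R₂ appear in parallel from the tap: R_th = R₁‖R₂ = (18.0 × 6.10)/24.10 = 4.56 kΩ.

V_th = 2.66 V, R_th = 4.56 kΩ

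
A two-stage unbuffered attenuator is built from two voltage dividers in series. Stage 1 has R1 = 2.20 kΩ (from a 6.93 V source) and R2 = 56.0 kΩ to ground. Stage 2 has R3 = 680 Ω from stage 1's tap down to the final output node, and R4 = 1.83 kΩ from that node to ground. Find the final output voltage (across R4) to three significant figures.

V_out ≈ 2.64 V

Stage 2 presents R3+R4 = 2510 Ω as a load on stage 1's tap.
Stage 1's lower leg becomes R2‖(R3+R4) = 2402 Ω, so V_mid = 6.93 × 2402/4602 = 3.617 V.
Stage 2 is itself unloaded: V_out = V_mid × R4/(R3+R4) = 3.617 × 1830/2510 = 2.64 V.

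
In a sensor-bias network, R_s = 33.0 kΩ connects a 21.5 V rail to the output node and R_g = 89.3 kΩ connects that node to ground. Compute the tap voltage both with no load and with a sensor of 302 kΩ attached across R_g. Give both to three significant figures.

Open-circuit: V = 21.5 × 89.3/(33.0 + 89.3) = 15.7 V.
With the load, R_g becomes R_g‖R_L = 68.92 kΩ, so V = 21.5 × 68.92/101.9 = 14.5 V.

Unloaded: 15.7 V; loaded: 14.5 V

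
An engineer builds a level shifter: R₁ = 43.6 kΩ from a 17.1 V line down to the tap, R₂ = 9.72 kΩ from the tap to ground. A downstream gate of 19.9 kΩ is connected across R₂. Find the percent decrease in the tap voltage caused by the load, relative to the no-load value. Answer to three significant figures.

28.5 %

The divider's output (Thévenin) resistance is R₁‖R₂ = 7.948 kΩ.
Fractional drop under load = R_th/(R_th + R_L) = 7.948 / (7.948 + 19.9) = 0.2854.
So the output falls by 28.5 %.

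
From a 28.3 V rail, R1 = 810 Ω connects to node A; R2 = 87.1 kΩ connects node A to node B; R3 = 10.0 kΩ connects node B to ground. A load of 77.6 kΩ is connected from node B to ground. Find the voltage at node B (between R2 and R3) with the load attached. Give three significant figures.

At node B, R3 is in parallel with the load: R3‖R_L = 8858 Ω.
Below node A the resistance is R2 + (R3‖R_L) = 95960 Ω, so V_A = 28.3 × 95960/96770 = 28.06 V.
Then V_B = V_A × (R3‖R_L)/(R2 + R3‖R_L) = 28.06 × 8858/95960 = 2.59 V.

V ≈ 2.59 V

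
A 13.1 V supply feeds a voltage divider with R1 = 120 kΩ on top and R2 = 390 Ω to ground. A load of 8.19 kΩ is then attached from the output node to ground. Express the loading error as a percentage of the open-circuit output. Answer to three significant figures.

The divider's output (Thévenin) resistance is R1‖R2 = 388.7 Ω.
Fractional drop under load = R_th/(R_th + R_L) = 388.7 / (388.7 + 8190) = 0.04531.
So the output falls by 4.53 %.

4.53 %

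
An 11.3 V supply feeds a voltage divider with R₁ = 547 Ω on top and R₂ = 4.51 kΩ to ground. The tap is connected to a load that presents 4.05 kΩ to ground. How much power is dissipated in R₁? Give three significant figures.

Total resistance from the source is R₁ + (R₂‖R_L) = 2681 Ω, so I = 11.3/2681 Ω = 4.215 mA.
P = I²·R₁ = (4.215 mA)² × 547 Ω = 9.72 mW.

P ≈ 9.72 mW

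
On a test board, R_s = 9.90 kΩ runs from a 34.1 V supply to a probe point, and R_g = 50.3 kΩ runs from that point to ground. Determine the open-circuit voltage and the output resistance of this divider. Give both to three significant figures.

V_th is the open-circuit tap voltage: 34.1 × 50.3/(9.90 + 50.3) = 28.5 V.
With the supply zeroed, R_s and R_g appear in parallel from the tap: R_th = R_s‖R_g = (9.90 × 50.3)/60.20 = 8.27 kΩ.

V_th = 28.5 V, R_th = 8.27 kΩ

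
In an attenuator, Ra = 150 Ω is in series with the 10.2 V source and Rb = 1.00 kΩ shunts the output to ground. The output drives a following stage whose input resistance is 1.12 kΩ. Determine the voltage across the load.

V_out ≈ 7.94 V

The load sits in parallel with Rb: Rb‖R_L = (1000 × 1120) / (1000 + 1120) = 528.3 Ω.
V_out = 10.2 × 528.3 / (150 + 528.3) = 10.2 × 528.3/678.3 = 7.94 V.
(Unloaded it would have been 8.87 V.)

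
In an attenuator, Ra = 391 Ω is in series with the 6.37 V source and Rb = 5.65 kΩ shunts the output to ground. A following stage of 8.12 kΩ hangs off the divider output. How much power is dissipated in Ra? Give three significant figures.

Total resistance from the source is Ra + (Rb‖R_L) = 3723 Ω, so I = 6.37/3723 Ω = 1.711 mA.
P = I²·Ra = (1.711 mA)² × 391 Ω = 1.14 mW.

P ≈ 1.14 mW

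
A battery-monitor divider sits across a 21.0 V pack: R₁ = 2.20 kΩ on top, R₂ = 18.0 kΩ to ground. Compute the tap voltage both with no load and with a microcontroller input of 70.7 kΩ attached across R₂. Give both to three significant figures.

Open-circuit: V = 21.0 × 18.0/(2.20 + 18.0) = 18.7 V.
With the load, R₂ becomes R₂‖R_L = 14.35 kΩ, so V = 21.0 × 14.35/16.55 = 18.2 V.

Unloaded: 18.7 V; loaded: 18.2 V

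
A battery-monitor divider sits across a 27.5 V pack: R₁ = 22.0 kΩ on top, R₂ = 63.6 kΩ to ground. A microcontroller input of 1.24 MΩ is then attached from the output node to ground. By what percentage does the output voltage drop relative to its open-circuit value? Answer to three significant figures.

1.30 %

The divider's output (Thévenin) resistance is R₁‖R₂ = 16.35 kΩ.
Fractional drop under load = R_th/(R_th + R_L) = 16.35 / (16.35 + 1240) = 0.01301.
So the output falls by 1.30 %.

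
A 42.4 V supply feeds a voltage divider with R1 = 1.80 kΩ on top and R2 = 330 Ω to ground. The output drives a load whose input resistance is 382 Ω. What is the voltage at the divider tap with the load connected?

V_out ≈ 3.80 V

The load sits in parallel with R2: R2‖R_L = (330 × 382) / (330 + 382) = 177.1 Ω.
V_out = 42.4 × 177.1 / (1800 + 177.1) = 42.4 × 177.1/1977 = 3.80 V.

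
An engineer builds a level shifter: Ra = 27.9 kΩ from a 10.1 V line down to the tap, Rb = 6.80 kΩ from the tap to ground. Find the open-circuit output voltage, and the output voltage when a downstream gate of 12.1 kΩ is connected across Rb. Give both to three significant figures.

Unloaded: 1.98 V; loaded: 1.36 V

Open-circuit: V = 10.1 × 6.80/(27.9 + 6.80) = 1.98 V.
With the load, Rb becomes Rb‖R_L = 4.353 kΩ, so V = 10.1 × 4.353/32.25 = 1.36 V.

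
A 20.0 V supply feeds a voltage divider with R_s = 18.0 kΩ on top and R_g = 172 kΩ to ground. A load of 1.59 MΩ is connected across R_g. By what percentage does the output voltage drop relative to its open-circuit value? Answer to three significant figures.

The divider's output (Thévenin) resistance is R_s‖R_g = 16.29 kΩ.
Fractional drop under load = R_th/(R_th + R_L) = 16.29 / (16.29 + 1590) = 0.01014.
So the output falls by 1.01 %.

1.01 %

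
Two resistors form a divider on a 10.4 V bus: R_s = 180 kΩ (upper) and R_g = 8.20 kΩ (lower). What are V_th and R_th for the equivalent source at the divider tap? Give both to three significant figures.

V_th is the open-circuit tap voltage: 10.4 × 8.20/(180 + 8.20) = 0.453 V.
With the supply zeroed, R_s and R_g appear in parallel from the tap: R_th = R_s‖R_g = (180 × 8.20)/188.2 = 7.84 kΩ.

V_th = 0.453 V, R_th = 7.84 kΩ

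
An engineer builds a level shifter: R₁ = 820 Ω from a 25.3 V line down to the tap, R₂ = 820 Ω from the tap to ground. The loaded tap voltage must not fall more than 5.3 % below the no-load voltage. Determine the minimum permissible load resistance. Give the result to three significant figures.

Output resistance R_th = R₁‖R₂ = (820 × 820)/1640 = 410.0 Ω.
The fractional drop is R_th/(R_th + R_L); requiring this ≤ 0.0530 gives R_L ≥ R_th(1/0.0530 − 1) = 410.0 × 17.87 = 7.33 kΩ.

R_L(min) ≈ 7.33 kΩ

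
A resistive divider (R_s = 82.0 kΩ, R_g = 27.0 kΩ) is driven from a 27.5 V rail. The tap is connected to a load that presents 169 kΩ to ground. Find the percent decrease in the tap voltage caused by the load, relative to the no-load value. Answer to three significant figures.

10.7 %

The divider's output (Thévenin) resistance is R_s‖R_g = 20.31 kΩ.
Fractional drop under load = R_th/(R_th + R_L) = 20.31 / (20.31 + 169) = 0.1073.
So the output falls by 10.7 %.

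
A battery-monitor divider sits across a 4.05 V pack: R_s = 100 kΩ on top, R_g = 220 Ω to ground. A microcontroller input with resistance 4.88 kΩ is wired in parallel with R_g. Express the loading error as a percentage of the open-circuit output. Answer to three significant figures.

4.30 %

The divider's output (Thévenin) resistance is R_s‖R_g = 219.5 Ω.
Fractional drop under load = R_th/(R_th + R_L) = 219.5 / (219.5 + 4880) = 0.04305.
So the output falls by 4.30 %.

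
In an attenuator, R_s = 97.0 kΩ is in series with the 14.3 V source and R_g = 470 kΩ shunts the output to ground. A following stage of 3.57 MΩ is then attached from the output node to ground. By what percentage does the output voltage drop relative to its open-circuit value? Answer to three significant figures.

2.20 %

The divider's output (Thévenin) resistance is R_s‖R_g = 80.41 kΩ.
Fractional drop under load = R_th/(R_th + R_L) = 80.41 / (80.41 + 3570) = 0.02203.
So the output falls by 2.20 %.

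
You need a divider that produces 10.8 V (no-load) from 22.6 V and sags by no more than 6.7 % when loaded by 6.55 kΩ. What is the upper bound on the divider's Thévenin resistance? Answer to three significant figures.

Loading drop = R_th/(R_th + R_L) ≤ 0.0670, so R_th ≤ R_L · ε/(1−ε) = 6.55 kΩ × 0.0670/0.9330 = 470 Ω.

R_th ≤ 470 Ω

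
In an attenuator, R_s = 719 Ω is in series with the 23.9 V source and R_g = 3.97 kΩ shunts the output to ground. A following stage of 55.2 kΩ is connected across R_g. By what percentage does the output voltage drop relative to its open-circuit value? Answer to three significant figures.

1.09 %

The divider's output (Thévenin) resistance is R_s‖R_g = 608.8 Ω.
Fractional drop under load = R_th/(R_th + R_L) = 608.8 / (608.8 + 55200) = 0.01091.
So the output falls by 1.09 %.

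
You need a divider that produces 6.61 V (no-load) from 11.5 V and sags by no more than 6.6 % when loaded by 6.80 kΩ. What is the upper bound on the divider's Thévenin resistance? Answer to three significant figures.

R_th ≤ 481 Ω

Loading drop = R_th/(R_th + R_L) ≤ 0.0660, so R_th ≤ R_L · ε/(1−ε) = 6.80 kΩ × 0.0660/0.9340 = 481 Ω.
(Any R1, R2 with R2/(R1+R2) = 0.575 and R1‖R2 ≤ 481 Ω will meet the spec.)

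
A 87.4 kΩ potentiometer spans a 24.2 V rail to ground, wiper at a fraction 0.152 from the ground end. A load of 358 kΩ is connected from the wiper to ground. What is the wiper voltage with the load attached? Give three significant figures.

V ≈ 3.57 V

The wiper splits the pot into (1−α)R = 74.12 kΩ above and αR = 13.28 kΩ below.
Lower section ‖ load = 12.81 kΩ.
V_wiper = 24.2 × 12.81/(74.12 + 12.81) = 3.57 V.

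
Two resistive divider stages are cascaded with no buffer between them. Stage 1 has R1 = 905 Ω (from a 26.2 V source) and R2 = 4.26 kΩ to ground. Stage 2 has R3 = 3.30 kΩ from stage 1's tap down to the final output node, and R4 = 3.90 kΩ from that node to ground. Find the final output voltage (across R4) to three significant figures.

Stage 2 presents R3+R4 = 7200 Ω as a load on stage 1's tap.
Stage 1's lower leg becomes R2‖(R3+R4) = 2676 Ω, so V_mid = 26.2 × 2676/3581 = 19.58 V.
Stage 2 is itself unloaded: V_out = V_mid × R4/(R3+R4) = 19.58 × 3900/7200 = 10.6 V.

V_out ≈ 10.6 V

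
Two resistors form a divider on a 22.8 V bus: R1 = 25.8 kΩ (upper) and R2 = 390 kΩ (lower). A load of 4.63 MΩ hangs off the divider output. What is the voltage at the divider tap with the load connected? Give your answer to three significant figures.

The load sits in parallel with R2: R2‖R_L = (390 × 4630) / (390 + 4630) = 359.7 kΩ.
V_out = 22.8 × 359.7 / (25.8 + 359.7) = 22.8 × 359.7/385.5 = 21.3 V.

V_out ≈ 21.3 V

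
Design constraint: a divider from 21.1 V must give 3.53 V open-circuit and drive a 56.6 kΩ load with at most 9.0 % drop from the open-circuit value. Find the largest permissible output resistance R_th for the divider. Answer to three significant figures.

R_th ≤ 5.60 kΩ

Loading drop = R_th/(R_th + R_L) ≤ 0.0900, so R_th ≤ R_L · ε/(1−ε) = 56.6 kΩ × 0.0900/0.9100 = 5.60 kΩ.
(Any R1, R2 with R2/(R1+R2) = 0.167 and R1‖R2 ≤ 5.60 kΩ will meet the spec.)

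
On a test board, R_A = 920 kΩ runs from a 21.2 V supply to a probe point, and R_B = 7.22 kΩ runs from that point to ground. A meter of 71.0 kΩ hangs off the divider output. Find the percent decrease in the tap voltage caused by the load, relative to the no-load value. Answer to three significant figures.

Unloaded V = 21.2 × 7.22/927.2 = 0.16508 V.
Loaded: R_B‖R_L = 6.554 kΩ, giving V = 21.2 × 6.554/926.6 = 0.14995 V.
Drop = (0.16508 − 0.14995) / 0.16508 = 9.17 %.

9.17 %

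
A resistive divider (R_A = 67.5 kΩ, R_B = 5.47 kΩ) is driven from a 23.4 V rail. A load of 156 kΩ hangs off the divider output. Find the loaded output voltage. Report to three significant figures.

The load sits in parallel with R_B: R_B‖R_L = (5.47 × 156) / (5.47 + 156) = 5.285 kΩ.
V_out = 23.4 × 5.285 / (67.5 + 5.285) = 23.4 × 5.285/72.78 = 1.70 V.

V_out ≈ 1.70 V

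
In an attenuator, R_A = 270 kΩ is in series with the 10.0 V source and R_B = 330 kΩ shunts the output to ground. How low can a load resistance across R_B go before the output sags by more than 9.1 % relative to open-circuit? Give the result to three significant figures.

R_L(min) ≈ 1.48 MΩ

Output resistance R_th = R_A‖R_B = (270 × 330)/600.0 = 148.5 kΩ.
The fractional drop is R_th/(R_th + R_L); requiring this ≤ 0.0910 gives R_L ≥ R_th(1/0.0910 − 1) = 148.5 × 9.989 = 1.48 MΩ.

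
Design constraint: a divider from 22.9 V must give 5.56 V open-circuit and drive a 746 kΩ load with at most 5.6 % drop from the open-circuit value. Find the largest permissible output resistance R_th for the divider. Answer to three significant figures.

R_th ≤ 44.3 kΩ

Loading drop = R_th/(R_th + R_L) ≤ 0.0560, so R_th ≤ R_L · ε/(1−ε) = 746 kΩ × 0.0560/0.9440 = 44.3 kΩ.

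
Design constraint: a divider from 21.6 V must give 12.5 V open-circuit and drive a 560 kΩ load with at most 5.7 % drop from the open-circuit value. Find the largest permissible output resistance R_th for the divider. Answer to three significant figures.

Loading drop = R_th/(R_th + R_L) ≤ 0.0570, so R_th ≤ R_L · ε/(1−ε) = 560 kΩ × 0.0570/0.9430 = 33.8 kΩ.
(Any R1, R2 with R2/(R1+R2) = 0.579 and R1‖R2 ≤ 33.8 kΩ will meet the spec.)

R_th ≤ 33.8 kΩ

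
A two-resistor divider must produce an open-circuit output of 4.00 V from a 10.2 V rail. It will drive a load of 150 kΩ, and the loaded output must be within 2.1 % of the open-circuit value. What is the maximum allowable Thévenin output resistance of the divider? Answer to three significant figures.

R_th ≤ 3.22 kΩ

Loading drop = R_th/(R_th + R_L) ≤ 0.0210, so R_th ≤ R_L · ε/(1−ε) = 150 kΩ × 0.0210/0.9790 = 3.22 kΩ.
(Any R1, R2 with R2/(R1+R2) = 0.392 and R1‖R2 ≤ 3.22 kΩ will meet the spec.)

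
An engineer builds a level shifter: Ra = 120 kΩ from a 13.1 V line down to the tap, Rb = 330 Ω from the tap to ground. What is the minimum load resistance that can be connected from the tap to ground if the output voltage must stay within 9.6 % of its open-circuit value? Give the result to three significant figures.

R_L(min) ≈ 3.10 kΩ

Output resistance R_th = Ra‖Rb = (120000 × 330)/120300 = 329.1 Ω.
The fractional drop is R_th/(R_th + R_L); requiring this ≤ 0.0960 gives R_L ≥ R_th(1/0.0960 − 1) = 329.1 × 9.417 = 3.10 kΩ.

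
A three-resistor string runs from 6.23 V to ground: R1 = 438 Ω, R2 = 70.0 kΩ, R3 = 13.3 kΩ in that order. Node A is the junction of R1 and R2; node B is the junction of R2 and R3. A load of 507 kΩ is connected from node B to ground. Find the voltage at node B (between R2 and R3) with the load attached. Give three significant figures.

At node B, R3 is in parallel with the load: R3‖R_L = 12960 Ω.
Below node A the resistance is R2 + (R3‖R_L) = 82960 Ω, so V_A = 6.23 × 82960/83400 = 6.197 V.
Then V_B = V_A × (R3‖R_L)/(R2 + R3‖R_L) = 6.197 × 12960/82960 = 0.968 V.

V ≈ 0.968 V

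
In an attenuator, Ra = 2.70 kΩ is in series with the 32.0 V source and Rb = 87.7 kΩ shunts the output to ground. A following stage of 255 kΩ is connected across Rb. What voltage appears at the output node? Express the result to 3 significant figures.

V_out ≈ 30.7 V

The load sits in parallel with Rb: Rb‖R_L = (87.7 × 255) / (87.7 + 255) = 65.26 kΩ.
V_out = 32.0 × 65.26 / (2.70 + 65.26) = 32.0 × 65.26/67.96 = 30.7 V.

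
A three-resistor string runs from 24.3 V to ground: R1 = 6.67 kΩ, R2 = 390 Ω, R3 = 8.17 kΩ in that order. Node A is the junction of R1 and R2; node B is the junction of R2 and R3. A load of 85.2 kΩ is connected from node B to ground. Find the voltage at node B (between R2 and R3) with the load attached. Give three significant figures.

V ≈ 12.5 V

At node B, R3 is in parallel with the load: R3‖R_L = 7455 Ω.
Below node A the resistance is R2 + (R3‖R_L) = 7845 Ω, so V_A = 24.3 × 7845/14520 = 13.13 V.
Then V_B = V_A × (R3‖R_L)/(R2 + R3‖R_L) = 13.13 × 7455/7845 = 12.5 V.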